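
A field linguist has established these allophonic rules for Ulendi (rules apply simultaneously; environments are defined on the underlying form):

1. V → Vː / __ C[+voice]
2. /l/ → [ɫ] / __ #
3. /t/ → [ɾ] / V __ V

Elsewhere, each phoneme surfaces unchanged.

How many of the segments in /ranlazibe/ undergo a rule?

Segments that undergo a rule: /a/ → [aː] (rule 1); /a/ → [aː] (rule 1); /i/ → [iː] (rule 1).
All other segments surface unchanged.

3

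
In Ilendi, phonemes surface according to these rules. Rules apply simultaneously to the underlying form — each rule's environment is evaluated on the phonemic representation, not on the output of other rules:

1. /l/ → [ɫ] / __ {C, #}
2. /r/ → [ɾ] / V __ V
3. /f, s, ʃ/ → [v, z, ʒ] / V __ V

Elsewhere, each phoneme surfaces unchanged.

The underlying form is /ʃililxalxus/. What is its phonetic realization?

/ʃ/ (word-initial) is in the target of rule 3 but the environment (between two vowels) is not met → [ʃ].
/l/ (between /i/ and /i/): rule 1 targets it, but not word-finally or immediately before a consonant → unchanged [l].
/l/ (between /i/ and /x/) occurs word-finally or immediately before a consonant → [ɫ] by rule 1.
/l/ — between /a/ and /x/, word-finally or immediately before a consonant — surfaces as [ɫ] (rule 1).
/s/ (word-final) fails the environment for rule 3, so it stays [s].

[ʃiliɫxaɫxus]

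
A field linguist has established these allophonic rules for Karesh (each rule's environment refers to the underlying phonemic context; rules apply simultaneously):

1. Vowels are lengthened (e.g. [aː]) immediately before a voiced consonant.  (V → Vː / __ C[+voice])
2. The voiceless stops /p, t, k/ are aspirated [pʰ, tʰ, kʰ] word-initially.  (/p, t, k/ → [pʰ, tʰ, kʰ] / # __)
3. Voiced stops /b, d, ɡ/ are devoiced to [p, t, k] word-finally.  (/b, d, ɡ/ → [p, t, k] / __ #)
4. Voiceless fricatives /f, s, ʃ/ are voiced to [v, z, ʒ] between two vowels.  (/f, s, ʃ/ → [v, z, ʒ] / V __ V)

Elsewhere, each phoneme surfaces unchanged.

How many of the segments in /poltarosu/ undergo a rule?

Segments that undergo a rule: /p/ → [pʰ] (rule 2); /o/ → [oː] (rule 1); /a/ → [aː] (rule 1); /s/ → [z] (rule 4).
All other segments surface unchanged.

4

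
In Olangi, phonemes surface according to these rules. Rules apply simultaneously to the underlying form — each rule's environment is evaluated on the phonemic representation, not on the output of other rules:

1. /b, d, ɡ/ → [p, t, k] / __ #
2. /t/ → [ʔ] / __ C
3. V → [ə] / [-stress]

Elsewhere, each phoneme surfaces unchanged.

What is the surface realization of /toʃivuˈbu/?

/t/ (word-initial) is in the target of rule 2 but the environment (immediately before a consonant) is not met → [t].
/o/ — between /t/ and /ʃ/, in an unstressed syllable — surfaces as [ə] (rule 3).
/ʃ/ (between /o/ and /i/): no rule targets it → [ʃ].
Rule 3 applies to /i/ (between /ʃ/ and /v/: in an unstressed syllable) → [ə].
/v/ stays [v].
/u/ meets the environment for rule 3 (in an unstressed syllable) → [ə].
/b/ — between /u/ and /u/; rule 1 does not apply here → [b].
/u/ (word-final) is in the target of rule 3 but the environment (in an unstressed syllable) is not met → [u].

[təʃəvəˈbu]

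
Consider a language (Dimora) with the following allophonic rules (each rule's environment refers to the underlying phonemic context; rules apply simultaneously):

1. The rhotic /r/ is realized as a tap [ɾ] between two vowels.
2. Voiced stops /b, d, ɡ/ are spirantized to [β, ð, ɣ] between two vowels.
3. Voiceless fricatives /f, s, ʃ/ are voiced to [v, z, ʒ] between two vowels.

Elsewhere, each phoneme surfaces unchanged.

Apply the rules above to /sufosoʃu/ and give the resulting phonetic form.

[suvozoʒu]

/s/ (word-initial) is in the target of rule 3 but the environment (between two vowels) is not met → [s].
/f/ — between /u/ and /o/, between two vowels — surfaces as [v] (rule 3).
/s/ meets the environment for rule 3 (between two vowels) → [z].
/ʃ/ — between /o/ and /u/, between two vowels — surfaces as [ʒ] (rule 3).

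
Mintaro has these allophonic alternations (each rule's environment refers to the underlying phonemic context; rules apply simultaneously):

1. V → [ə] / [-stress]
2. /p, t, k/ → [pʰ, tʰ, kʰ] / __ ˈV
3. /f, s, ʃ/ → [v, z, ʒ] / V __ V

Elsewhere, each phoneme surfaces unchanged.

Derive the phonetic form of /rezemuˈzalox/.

/r/ (word-initial) is unaffected → [r].
/e/ (between /r/ and /z/): in an unstressed syllable, so rule 1 applies → [ə].
/z/ stays [z].
/e/ — between /z/ and /m/, in an unstressed syllable — surfaces as [ə] (rule 1).
/m/ (between /e/ and /u/): no rule targets it → [m].
Rule 1 applies to /u/ (between /m/ and /z/: in an unstressed syllable) → [ə].
/z/ stays [z].
/a/ — between /z/ and /l/; rule 1 does not apply here → [a].
/l/ stays [l].
/o/ (between /l/ and /x/) occurs in an unstressed syllable → [ə] by rule 1.
/x/ — not in any rule's target class → [x].

[rəzəməˈzaləx]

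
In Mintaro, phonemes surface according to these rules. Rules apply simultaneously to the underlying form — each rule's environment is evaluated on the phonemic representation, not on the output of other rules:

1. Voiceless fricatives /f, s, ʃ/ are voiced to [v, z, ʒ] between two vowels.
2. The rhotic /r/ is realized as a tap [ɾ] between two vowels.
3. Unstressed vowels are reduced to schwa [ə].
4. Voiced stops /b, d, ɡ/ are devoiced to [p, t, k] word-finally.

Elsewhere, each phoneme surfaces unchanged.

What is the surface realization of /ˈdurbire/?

/d/ (word-initial): rule 4 targets it, but not word-finally → unchanged [d].
/u/ (between /d/ and /r/) fails the environment for rule 3, so it stays [u].
/r/ (between /u/ and /b/) fails the environment for rule 2, so it stays [r].
/b/ (between /r/ and /i/): rule 4 targets it, but not word-finally → unchanged [b].
/i/ — between /b/ and /r/, in an unstressed syllable — surfaces as [ə] (rule 3).
/r/ — between /i/ and /e/, between two vowels — surfaces as [ɾ] (rule 2).
Rule 3 applies to /e/ (word-final: in an unstressed syllable) → [ə].

[ˈdurbəɾə]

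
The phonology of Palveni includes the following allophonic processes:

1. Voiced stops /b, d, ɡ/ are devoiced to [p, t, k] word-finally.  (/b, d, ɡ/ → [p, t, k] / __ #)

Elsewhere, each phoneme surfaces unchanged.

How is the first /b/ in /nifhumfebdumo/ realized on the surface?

/b/ (between /e/ and /d/): rule 1 targets it, but not word-finally → unchanged [b].

[b]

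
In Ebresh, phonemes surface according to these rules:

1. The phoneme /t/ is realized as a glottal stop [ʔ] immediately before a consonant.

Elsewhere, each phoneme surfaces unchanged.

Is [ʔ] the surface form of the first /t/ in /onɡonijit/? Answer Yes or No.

No

/t/ (word-final) is in the target of rule 1 but the environment (immediately before a consonant) is not met → [t].
The actual realization is [t], not [ʔ].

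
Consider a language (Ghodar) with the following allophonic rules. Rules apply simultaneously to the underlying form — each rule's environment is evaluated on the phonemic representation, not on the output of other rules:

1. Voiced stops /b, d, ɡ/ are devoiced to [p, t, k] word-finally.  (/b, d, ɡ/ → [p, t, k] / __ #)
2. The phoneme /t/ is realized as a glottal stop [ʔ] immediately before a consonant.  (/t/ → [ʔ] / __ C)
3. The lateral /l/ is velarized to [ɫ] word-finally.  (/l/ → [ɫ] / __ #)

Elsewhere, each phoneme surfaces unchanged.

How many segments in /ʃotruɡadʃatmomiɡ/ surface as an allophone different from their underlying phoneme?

Segments that undergo a rule: /t/ → [ʔ] (rule 2); /t/ → [ʔ] (rule 2); /ɡ/ → [k] (rule 1).
All other segments surface unchanged.

3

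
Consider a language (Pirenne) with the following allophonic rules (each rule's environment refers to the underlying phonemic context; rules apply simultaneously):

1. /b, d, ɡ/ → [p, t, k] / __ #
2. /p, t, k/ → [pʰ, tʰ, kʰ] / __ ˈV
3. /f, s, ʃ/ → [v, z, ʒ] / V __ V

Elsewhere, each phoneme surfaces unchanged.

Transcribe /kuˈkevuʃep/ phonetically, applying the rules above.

[kuˈkʰevuʒep]

/k/ — word-initial; rule 2 does not apply here → [k].
/u/ (between /k/ and /k/) is unaffected → [u].
/k/ (between /u/ and /e/): immediately before a stressed vowel, so rule 2 applies → [kʰ].
/e/ stays [e].
/v/ (between /e/ and /u/) is unaffected → [v].
/u/ — not in any rule's target class → [u].
Rule 3 applies to /ʃ/ (between /u/ and /e/: between two vowels) → [ʒ].
/e/ (between /ʃ/ and /p/): no rule targets it → [e].
/p/ — word-final; rule 2 does not apply here → [p].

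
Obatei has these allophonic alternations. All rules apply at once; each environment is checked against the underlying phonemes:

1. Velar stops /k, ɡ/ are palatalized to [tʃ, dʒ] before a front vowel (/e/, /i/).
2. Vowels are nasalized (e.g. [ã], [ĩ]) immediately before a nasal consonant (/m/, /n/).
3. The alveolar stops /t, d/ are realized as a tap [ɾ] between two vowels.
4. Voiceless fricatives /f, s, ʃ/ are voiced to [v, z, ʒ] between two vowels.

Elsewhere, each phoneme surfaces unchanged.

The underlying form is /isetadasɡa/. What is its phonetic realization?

[izeɾaɾasɡa]

/i/ (word-initial) is in the target of rule 2 but the environment (before a nasal consonant) is not met → [i].
/s/ (between /i/ and /e/): between two vowels, so rule 4 applies → [z].
/e/ (between /s/ and /t/) is in the target of rule 2 but the environment (before a nasal consonant) is not met → [e].
/t/ (between /e/ and /a/) occurs between two vowels → [ɾ] by rule 3.
/a/ — between /t/ and /d/; rule 2 does not apply here → [a].
/d/ — between /a/ and /a/, between two vowels — surfaces as [ɾ] (rule 3).
/a/ (between /d/ and /s/) is in the target of rule 2 but the environment (before a nasal consonant) is not met → [a].
/s/ (between /a/ and /ɡ/) is in the target of rule 4 but the environment (between two vowels) is not met → [s].
/ɡ/ — between /s/ and /a/; rule 1 does not apply here → [ɡ].
/a/ (word-final) fails the environment for rule 2, so it stays [a].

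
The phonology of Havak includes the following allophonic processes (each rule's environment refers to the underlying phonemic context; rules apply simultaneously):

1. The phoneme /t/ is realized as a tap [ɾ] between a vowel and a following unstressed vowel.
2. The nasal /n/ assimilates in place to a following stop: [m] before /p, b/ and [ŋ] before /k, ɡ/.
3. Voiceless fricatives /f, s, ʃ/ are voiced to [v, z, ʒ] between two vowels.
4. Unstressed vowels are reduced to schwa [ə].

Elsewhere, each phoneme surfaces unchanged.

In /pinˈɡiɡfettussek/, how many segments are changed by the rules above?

Segments that undergo a rule: /i/ → [ə] (rule 4); /n/ → [ŋ] (rule 2); /e/ → [ə] (rule 4); /u/ → [ə] (rule 4); /e/ → [ə] (rule 4).
All other segments surface unchanged.

5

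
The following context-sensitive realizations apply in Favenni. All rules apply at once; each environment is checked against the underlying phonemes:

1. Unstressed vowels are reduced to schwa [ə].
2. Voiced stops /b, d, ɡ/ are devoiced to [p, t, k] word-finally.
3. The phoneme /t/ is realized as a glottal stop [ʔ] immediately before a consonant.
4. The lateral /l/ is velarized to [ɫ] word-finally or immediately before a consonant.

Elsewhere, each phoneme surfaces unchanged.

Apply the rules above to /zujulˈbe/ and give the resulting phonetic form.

[zəjəɫˈbe]

/z/ stays [z].
/u/ (between /z/ and /j/): in an unstressed syllable, so rule 1 applies → [ə].
/j/ (between /u/ and /u/) is unaffected → [j].
/u/ meets the environment for rule 1 (in an unstressed syllable) → [ə].
/l/ (between /u/ and /b/) occurs word-finally or immediately before a consonant → [ɫ] by rule 4.
/b/ (between /l/ and /e/): rule 2 targets it, but not word-finally → unchanged [b].
/e/ (word-final) fails the environment for rule 1, so it stays [e].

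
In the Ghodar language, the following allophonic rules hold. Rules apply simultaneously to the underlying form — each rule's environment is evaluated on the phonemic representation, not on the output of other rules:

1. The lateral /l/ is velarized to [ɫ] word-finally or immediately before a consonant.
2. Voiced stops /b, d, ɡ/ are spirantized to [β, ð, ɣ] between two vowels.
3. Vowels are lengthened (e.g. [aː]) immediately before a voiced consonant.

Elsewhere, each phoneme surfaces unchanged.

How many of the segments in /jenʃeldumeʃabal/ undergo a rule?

8

Segments that undergo a rule: /e/ → [eː] (rule 3); /e/ → [eː] (rule 3); /l/ → [ɫ] (rule 1); /u/ → [uː] (rule 3); /a/ → [aː] (rule 3); /b/ → [β] (rule 2); /a/ → [aː] (rule 3); /l/ → [ɫ] (rule 1).
All other segments surface unchanged.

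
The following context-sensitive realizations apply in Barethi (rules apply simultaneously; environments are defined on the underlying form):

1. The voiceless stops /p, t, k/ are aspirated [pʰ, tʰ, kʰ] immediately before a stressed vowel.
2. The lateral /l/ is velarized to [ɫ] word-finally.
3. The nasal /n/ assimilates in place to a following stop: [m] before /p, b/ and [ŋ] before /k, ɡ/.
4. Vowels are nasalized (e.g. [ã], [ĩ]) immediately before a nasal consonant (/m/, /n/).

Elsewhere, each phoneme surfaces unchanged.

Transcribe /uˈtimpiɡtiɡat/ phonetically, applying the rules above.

/u/ — word-initial; rule 4 does not apply here → [u].
/t/ — between /u/ and /i/, immediately before a stressed vowel — surfaces as [tʰ] (rule 1).
/i/ — between /t/ and /m/, before a nasal consonant — surfaces as [ĩ] (rule 4).
/m/ (between /i/ and /p/) is unaffected → [m].
/p/ — between /m/ and /i/; rule 1 does not apply here → [p].
/i/ (between /p/ and /ɡ/): rule 4 targets it, but not before a nasal consonant → unchanged [i].
/ɡ/ — not in any rule's target class → [ɡ].
/t/ (between /ɡ/ and /i/): rule 1 targets it, but not immediately before a stressed vowel → unchanged [t].
/i/ (between /t/ and /ɡ/) fails the environment for rule 4, so it stays [i].
/ɡ/ (between /i/ and /a/) is unaffected → [ɡ].
/a/ — between /ɡ/ and /t/; rule 4 does not apply here → [a].
/t/ (word-final): rule 1 targets it, but not immediately before a stressed vowel → unchanged [t].

[uˈtʰĩmpiɡtiɡat]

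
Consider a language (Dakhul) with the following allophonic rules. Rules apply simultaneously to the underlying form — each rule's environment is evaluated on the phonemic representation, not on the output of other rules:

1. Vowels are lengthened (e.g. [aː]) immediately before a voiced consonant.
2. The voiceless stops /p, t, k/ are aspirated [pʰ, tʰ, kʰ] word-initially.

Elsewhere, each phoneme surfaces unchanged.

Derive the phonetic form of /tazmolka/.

[tʰaːzmoːlka]

Rule 2 applies to /t/ (word-initial: word-initially) → [tʰ].
/a/ (between /t/ and /z/): before a voiced consonant, so rule 1 applies → [aː].
/o/ (between /m/ and /l/): before a voiced consonant, so rule 1 applies → [oː].
/k/ (between /l/ and /a/): rule 2 targets it, but not word-initially → unchanged [k].
/a/ (word-final) is in the target of rule 1 but the environment (before a voiced consonant) is not met → [a].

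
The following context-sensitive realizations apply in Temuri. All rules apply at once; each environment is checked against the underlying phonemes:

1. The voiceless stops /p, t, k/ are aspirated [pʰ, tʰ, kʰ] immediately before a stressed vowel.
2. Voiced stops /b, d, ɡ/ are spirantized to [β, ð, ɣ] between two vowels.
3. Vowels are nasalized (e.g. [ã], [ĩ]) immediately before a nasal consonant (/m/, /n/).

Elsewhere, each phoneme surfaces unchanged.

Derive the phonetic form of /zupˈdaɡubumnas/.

[zupˈdaɣuβũmnas]

/z/ (word-initial) is unaffected → [z].
/u/ (between /z/ and /p/) fails the environment for rule 3, so it stays [u].
/p/ — between /u/ and /d/; rule 1 does not apply here → [p].
/d/ (between /p/ and /a/) fails the environment for rule 2, so it stays [d].
/a/ (between /d/ and /ɡ/) is in the target of rule 3 but the environment (before a nasal consonant) is not met → [a].
/ɡ/ — between /a/ and /u/, between two vowels — surfaces as [ɣ] (rule 2).
/u/ — between /ɡ/ and /b/; rule 3 does not apply here → [u].
/b/ — between /u/ and /u/, between two vowels — surfaces as [β] (rule 2).
/u/ (between /b/ and /m/): before a nasal consonant, so rule 3 applies → [ũ].
/m/ stays [m].
/n/ (between /m/ and /a/): no rule targets it → [n].
/a/ (between /n/ and /s/) fails the environment for rule 3, so it stays [a].
/s/ (word-final): no rule targets it → [s].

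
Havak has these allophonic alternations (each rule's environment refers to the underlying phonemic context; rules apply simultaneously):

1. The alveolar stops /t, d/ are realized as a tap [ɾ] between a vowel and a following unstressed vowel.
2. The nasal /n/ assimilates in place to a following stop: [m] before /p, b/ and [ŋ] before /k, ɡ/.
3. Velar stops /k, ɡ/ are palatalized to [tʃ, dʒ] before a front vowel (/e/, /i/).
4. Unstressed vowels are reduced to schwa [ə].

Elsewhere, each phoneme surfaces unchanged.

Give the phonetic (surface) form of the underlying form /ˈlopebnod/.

/l/ stays [l].
/o/ (between /l/ and /p/): rule 4 targets it, but not in an unstressed syllable → unchanged [o].
/p/ (between /o/ and /e/): no rule targets it → [p].
/e/ meets the environment for rule 4 (in an unstressed syllable) → [ə].
/b/ — not in any rule's target class → [b].
/n/ (between /b/ and /o/) fails the environment for rule 2, so it stays [n].
/o/ (between /n/ and /d/) occurs in an unstressed syllable → [ə] by rule 4.
/d/ (word-final) fails the environment for rule 1, so it stays [d].

[ˈlopəbnəd]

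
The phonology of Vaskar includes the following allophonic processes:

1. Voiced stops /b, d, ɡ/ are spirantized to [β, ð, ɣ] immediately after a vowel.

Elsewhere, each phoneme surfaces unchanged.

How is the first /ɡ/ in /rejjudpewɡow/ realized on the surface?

[ɡ]

/ɡ/ (between /w/ and /o/) is in the target of rule 1 but the environment (immediately after a vowel) is not met → [ɡ].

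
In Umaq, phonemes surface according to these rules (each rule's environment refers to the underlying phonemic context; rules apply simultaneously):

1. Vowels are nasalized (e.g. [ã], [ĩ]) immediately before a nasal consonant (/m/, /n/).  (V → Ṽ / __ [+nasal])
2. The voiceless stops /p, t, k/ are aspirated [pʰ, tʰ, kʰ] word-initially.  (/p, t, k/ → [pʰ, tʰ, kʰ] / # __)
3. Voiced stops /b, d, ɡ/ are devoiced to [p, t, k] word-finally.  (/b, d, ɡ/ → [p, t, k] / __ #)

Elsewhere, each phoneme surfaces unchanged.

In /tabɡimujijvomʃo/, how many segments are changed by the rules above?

3

Segments that undergo a rule: /t/ → [tʰ] (rule 2); /i/ → [ĩ] (rule 1); /o/ → [õ] (rule 1).
All other segments surface unchanged.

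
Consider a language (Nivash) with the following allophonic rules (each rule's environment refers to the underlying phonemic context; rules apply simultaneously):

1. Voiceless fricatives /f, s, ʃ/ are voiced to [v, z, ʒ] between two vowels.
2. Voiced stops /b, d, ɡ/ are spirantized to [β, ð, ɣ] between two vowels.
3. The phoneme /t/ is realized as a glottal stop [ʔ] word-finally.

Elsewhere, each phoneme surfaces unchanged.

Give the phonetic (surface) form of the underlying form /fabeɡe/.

[faβeɣe]

/f/ (word-initial): rule 1 targets it, but not between two vowels → unchanged [f].
/a/ stays [a].
/b/ (between /a/ and /e/): between two vowels, so rule 2 applies → [β].
/e/ — not in any rule's target class → [e].
/ɡ/ (between /e/ and /e/): between two vowels, so rule 2 applies → [ɣ].
/e/ — not in any rule's target class → [e].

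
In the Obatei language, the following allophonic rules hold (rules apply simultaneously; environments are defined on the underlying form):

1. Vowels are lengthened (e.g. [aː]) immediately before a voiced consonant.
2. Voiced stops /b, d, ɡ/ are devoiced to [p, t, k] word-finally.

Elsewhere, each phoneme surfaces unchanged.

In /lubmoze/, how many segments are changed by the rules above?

2

Segments that undergo a rule: /u/ → [uː] (rule 1); /o/ → [oː] (rule 1).
All other segments surface unchanged.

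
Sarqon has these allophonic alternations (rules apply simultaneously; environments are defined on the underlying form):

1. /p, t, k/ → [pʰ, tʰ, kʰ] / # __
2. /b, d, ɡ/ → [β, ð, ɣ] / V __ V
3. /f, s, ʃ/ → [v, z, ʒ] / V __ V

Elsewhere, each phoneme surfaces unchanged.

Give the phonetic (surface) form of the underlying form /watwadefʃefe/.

[watwaðefʃeve]

/w/ — not in any rule's target class → [w].
/a/ stays [a].
/t/ — between /a/ and /w/; rule 1 does not apply here → [t].
/w/ — not in any rule's target class → [w].
/a/ (between /w/ and /d/) is unaffected → [a].
/d/ (between /a/ and /e/): between two vowels, so rule 2 applies → [ð].
/e/ (between /d/ and /f/): no rule targets it → [e].
/f/ (between /e/ and /ʃ/) fails the environment for rule 3, so it stays [f].
/ʃ/ (between /f/ and /e/): rule 3 targets it, but not between two vowels → unchanged [ʃ].
/e/ — not in any rule's target class → [e].
/f/ meets the environment for rule 3 (between two vowels) → [v].
/e/ — not in any rule's target class → [e].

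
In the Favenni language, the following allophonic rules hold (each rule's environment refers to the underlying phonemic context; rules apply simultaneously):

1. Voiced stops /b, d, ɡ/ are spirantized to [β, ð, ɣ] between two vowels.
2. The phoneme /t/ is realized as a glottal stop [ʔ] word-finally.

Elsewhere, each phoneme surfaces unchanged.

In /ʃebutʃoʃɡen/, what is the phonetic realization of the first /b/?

Rule 1 applies to /b/ (between /e/ and /u/: between two vowels) → [β].

[β]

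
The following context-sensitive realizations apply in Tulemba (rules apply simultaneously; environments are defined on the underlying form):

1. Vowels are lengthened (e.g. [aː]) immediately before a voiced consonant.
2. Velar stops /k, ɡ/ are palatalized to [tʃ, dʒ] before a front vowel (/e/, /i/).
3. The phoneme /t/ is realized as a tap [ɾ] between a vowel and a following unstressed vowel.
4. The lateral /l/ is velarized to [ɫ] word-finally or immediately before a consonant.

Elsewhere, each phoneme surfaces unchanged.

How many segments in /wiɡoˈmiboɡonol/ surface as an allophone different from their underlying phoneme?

7

Segments that undergo a rule: /i/ → [iː] (rule 1); /o/ → [oː] (rule 1); /i/ → [iː] (rule 1); /o/ → [oː] (rule 1); /o/ → [oː] (rule 1); /o/ → [oː] (rule 1); /l/ → [ɫ] (rule 4).
All other segments surface unchanged.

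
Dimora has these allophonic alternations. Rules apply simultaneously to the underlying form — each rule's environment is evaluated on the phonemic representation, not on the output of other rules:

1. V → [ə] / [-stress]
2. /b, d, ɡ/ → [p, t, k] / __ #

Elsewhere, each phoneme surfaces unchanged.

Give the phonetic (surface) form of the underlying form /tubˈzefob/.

/t/ (word-initial) is unaffected → [t].
/u/ (between /t/ and /b/) occurs in an unstressed syllable → [ə] by rule 1.
/b/ (between /u/ and /z/) fails the environment for rule 2, so it stays [b].
/z/ — not in any rule's target class → [z].
/e/ — between /z/ and /f/; rule 1 does not apply here → [e].
/f/ — not in any rule's target class → [f].
/o/ meets the environment for rule 1 (in an unstressed syllable) → [ə].
/b/ (word-final): word-finally, so rule 2 applies → [p].

[təbˈzefəp]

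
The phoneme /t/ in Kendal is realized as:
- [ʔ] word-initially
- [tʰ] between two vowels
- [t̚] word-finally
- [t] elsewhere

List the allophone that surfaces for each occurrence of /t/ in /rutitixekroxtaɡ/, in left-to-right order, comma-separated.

Occurrence 1 (position 3): between two vowels → [tʰ].
Occurrence 2 (position 5): between two vowels → [tʰ].
Occurrence 3 (position 13): no conditioning environment matches → elsewhere allophone [t].

[tʰ], [tʰ], [t]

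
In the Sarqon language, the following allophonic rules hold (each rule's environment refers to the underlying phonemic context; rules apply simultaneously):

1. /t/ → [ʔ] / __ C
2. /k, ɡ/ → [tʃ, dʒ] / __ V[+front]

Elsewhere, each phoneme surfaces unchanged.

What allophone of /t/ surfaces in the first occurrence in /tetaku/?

[t]

/t/ (word-initial) fails the environment for rule 1, so it stays [t].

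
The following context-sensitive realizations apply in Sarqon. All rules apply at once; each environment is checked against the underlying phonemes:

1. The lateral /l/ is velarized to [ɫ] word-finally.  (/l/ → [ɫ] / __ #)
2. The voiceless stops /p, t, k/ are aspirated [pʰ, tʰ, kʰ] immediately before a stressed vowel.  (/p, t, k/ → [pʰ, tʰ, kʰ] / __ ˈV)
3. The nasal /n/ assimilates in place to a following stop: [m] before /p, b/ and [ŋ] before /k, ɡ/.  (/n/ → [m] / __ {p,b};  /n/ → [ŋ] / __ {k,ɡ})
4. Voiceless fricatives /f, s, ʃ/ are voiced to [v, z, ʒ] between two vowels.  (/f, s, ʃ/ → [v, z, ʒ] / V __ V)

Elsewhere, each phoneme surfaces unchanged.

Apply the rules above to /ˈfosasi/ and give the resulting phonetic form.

/f/ (word-initial): rule 4 targets it, but not between two vowels → unchanged [f].
/o/ (between /f/ and /s/): no rule targets it → [o].
/s/ — between /o/ and /a/, between two vowels — surfaces as [z] (rule 4).
/a/ stays [a].
/s/ (between /a/ and /i/) occurs between two vowels → [z] by rule 4.
/i/ stays [i].

[ˈfozazi]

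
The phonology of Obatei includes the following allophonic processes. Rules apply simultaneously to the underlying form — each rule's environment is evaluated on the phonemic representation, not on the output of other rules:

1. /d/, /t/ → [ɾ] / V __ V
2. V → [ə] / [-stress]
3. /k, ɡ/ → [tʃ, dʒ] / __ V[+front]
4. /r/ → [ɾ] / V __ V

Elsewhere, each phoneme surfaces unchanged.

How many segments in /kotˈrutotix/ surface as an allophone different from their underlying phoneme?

Segments that undergo a rule: /o/ → [ə] (rule 2); /t/ → [ɾ] (rule 1); /o/ → [ə] (rule 2); /t/ → [ɾ] (rule 1); /i/ → [ə] (rule 2).
All other segments surface unchanged.

5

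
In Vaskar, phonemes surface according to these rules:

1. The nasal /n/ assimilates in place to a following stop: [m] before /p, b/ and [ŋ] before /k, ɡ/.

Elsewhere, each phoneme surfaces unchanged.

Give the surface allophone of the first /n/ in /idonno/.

/n/ — between /o/ and /n/; rule 1 does not apply here → [n].

[n]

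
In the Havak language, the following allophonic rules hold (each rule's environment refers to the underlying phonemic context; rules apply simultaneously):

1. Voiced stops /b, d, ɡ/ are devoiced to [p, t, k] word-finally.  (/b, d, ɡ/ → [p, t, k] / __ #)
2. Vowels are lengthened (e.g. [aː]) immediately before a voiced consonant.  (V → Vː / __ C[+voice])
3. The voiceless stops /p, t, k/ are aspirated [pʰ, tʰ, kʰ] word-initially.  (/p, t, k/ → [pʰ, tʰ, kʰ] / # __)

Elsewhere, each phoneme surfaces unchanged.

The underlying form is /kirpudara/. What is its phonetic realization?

[kʰiːrpuːdaːra]

/k/ (word-initial): word-initially, so rule 3 applies → [kʰ].
Rule 2 applies to /i/ (between /k/ and /r/: before a voiced consonant) → [iː].
/p/ — between /r/ and /u/; rule 3 does not apply here → [p].
/u/ — between /p/ and /d/, before a voiced consonant — surfaces as [uː] (rule 2).
/d/ (between /u/ and /a/) fails the environment for rule 1, so it stays [d].
/a/ (between /d/ and /r/) occurs before a voiced consonant → [aː] by rule 2.
/a/ (word-final) fails the environment for rule 2, so it stays [a].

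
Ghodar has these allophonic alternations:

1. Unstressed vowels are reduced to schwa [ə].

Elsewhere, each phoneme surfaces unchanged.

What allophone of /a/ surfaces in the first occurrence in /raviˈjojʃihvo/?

/a/ meets the environment for rule 1 (in an unstressed syllable) → [ə].

[ə]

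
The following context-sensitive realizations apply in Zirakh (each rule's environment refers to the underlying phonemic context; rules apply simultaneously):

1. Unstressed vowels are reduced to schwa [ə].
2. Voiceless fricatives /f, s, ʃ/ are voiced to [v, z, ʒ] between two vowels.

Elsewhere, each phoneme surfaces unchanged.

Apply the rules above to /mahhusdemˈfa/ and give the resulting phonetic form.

/m/ (word-initial) is unaffected → [m].
/a/ (between /m/ and /h/) occurs in an unstressed syllable → [ə] by rule 1.
/h/ — not in any rule's target class → [h].
/h/ — not in any rule's target class → [h].
Rule 1 applies to /u/ (between /h/ and /s/: in an unstressed syllable) → [ə].
/s/ (between /u/ and /d/) fails the environment for rule 2, so it stays [s].
/d/ stays [d].
Rule 1 applies to /e/ (between /d/ and /m/: in an unstressed syllable) → [ə].
/m/ — not in any rule's target class → [m].
/f/ — between /m/ and /a/; rule 2 does not apply here → [f].
/a/ (word-final) is in the target of rule 1 but the environment (in an unstressed syllable) is not met → [a].

[məhhəsdəmˈfa]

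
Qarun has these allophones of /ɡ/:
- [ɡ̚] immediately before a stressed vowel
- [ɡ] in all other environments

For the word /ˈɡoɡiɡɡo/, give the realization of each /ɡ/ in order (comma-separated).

Occurrence 1 (position 1): immediately before a stressed vowel → [ɡ̚].
Occurrence 2 (position 3): no conditioning environment matches → elsewhere allophone [ɡ].
Occurrence 3 (position 5): no conditioning environment matches → elsewhere allophone [ɡ].
Occurrence 4 (position 6): no conditioning environment matches → elsewhere allophone [ɡ].

[ɡ̚], [ɡ], [ɡ], [ɡ]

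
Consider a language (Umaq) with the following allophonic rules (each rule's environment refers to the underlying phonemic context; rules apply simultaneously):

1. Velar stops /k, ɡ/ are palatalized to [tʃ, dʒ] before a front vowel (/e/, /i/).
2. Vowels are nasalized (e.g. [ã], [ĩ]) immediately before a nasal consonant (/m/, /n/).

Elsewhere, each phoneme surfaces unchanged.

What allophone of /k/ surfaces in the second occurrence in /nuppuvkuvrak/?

[k]

/k/ (word-final): rule 1 targets it, but not before a front vowel → unchanged [k].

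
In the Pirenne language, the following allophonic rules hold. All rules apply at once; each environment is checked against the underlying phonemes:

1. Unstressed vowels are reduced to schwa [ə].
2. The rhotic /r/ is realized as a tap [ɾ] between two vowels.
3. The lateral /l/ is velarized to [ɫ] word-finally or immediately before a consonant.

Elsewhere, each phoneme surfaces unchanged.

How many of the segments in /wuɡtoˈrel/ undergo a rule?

4

Segments that undergo a rule: /u/ → [ə] (rule 1); /o/ → [ə] (rule 1); /r/ → [ɾ] (rule 2); /l/ → [ɫ] (rule 3).
All other segments surface unchanged.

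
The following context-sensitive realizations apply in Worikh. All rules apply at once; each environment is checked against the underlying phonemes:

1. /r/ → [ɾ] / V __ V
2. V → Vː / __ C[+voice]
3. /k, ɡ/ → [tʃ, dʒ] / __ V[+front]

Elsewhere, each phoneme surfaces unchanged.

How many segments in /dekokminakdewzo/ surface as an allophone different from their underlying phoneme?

Segments that undergo a rule: /i/ → [iː] (rule 2); /e/ → [eː] (rule 2).
All other segments surface unchanged.

2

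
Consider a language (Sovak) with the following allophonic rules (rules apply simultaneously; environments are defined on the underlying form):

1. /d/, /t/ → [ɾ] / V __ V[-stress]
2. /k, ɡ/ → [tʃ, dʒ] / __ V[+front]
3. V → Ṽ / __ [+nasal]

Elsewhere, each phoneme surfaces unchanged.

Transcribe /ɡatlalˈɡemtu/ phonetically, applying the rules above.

[ɡatlalˈdʒẽmtu]

/ɡ/ (word-initial) fails the environment for rule 2, so it stays [ɡ].
/a/ (between /ɡ/ and /t/) is in the target of rule 3 but the environment (before a nasal consonant) is not met → [a].
/t/ (between /a/ and /l/): rule 1 targets it, but not between a vowel and a following unstressed vowel → unchanged [t].
/l/ (between /t/ and /a/) is unaffected → [l].
/a/ (between /l/ and /l/): rule 3 targets it, but not before a nasal consonant → unchanged [a].
/l/ — not in any rule's target class → [l].
/ɡ/ (between /l/ and /e/): before a front vowel, so rule 2 applies → [dʒ].
/e/ — between /ɡ/ and /m/, before a nasal consonant — surfaces as [ẽ] (rule 3).
/m/ (between /e/ and /t/) is unaffected → [m].
/t/ — between /m/ and /u/; rule 1 does not apply here → [t].
/u/ (word-final) fails the environment for rule 3, so it stays [u].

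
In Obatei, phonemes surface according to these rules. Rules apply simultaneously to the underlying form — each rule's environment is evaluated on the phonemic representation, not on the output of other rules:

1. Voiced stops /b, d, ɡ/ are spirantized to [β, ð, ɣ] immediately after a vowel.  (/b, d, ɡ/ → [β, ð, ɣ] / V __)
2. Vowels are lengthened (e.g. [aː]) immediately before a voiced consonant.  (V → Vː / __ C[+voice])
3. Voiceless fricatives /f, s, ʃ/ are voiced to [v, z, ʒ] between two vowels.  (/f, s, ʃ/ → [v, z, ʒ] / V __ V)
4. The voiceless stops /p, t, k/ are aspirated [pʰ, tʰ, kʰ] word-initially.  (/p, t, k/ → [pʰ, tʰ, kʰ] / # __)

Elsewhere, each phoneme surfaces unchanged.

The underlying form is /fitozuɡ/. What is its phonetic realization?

/f/ — word-initial; rule 3 does not apply here → [f].
/i/ (between /f/ and /t/) fails the environment for rule 2, so it stays [i].
/t/ (between /i/ and /o/) is in the target of rule 4 but the environment (word-initially) is not met → [t].
/o/ meets the environment for rule 2 (before a voiced consonant) → [oː].
/z/ stays [z].
/u/ meets the environment for rule 2 (before a voiced consonant) → [uː].
/ɡ/ (word-final): immediately after a vowel, so rule 1 applies → [ɣ].

[fitoːzuːɣ]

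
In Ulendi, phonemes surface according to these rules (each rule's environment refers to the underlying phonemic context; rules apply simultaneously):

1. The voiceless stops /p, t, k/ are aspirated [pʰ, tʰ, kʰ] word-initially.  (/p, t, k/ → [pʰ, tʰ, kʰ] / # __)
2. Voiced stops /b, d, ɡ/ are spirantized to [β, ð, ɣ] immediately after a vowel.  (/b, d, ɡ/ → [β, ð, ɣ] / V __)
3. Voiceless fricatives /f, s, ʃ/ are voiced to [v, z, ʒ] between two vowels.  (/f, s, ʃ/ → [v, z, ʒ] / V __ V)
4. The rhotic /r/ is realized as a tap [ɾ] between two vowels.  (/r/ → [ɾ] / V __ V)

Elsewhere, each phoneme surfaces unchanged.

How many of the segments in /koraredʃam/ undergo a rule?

Segments that undergo a rule: /k/ → [kʰ] (rule 1); /r/ → [ɾ] (rule 4); /r/ → [ɾ] (rule 4); /d/ → [ð] (rule 2).
All other segments surface unchanged.

4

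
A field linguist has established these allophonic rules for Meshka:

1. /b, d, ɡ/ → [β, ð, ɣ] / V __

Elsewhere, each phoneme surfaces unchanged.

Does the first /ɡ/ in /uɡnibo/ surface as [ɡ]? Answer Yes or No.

/ɡ/ meets the environment for rule 1 (immediately after a vowel) → [ɣ].
The actual realization is [ɣ], not [ɡ].

No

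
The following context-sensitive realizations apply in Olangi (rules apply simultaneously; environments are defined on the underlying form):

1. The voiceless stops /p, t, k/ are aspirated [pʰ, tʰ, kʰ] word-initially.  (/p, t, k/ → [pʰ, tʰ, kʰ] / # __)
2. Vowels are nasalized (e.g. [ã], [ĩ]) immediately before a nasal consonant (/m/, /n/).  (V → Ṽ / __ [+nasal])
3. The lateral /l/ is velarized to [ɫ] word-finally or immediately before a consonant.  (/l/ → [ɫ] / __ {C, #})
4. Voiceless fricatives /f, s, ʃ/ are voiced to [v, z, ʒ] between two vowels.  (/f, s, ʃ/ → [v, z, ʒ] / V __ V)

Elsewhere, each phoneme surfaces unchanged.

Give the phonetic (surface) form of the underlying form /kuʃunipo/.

[kʰuʒũnipo]

/k/ (word-initial) occurs word-initially → [kʰ] by rule 1.
/u/ (between /k/ and /ʃ/): rule 2 targets it, but not before a nasal consonant → unchanged [u].
/ʃ/ — between /u/ and /u/, between two vowels — surfaces as [ʒ] (rule 4).
/u/ — between /ʃ/ and /n/, before a nasal consonant — surfaces as [ũ] (rule 2).
/i/ — between /n/ and /p/; rule 2 does not apply here → [i].
/p/ — between /i/ and /o/; rule 1 does not apply here → [p].
/o/ (word-final) is in the target of rule 2 but the environment (before a nasal consonant) is not met → [o].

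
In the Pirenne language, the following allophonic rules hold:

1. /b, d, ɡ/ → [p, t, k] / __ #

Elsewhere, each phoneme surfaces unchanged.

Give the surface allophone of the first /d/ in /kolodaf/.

[d]

/d/ (between /o/ and /a/) fails the environment for rule 1, so it stays [d].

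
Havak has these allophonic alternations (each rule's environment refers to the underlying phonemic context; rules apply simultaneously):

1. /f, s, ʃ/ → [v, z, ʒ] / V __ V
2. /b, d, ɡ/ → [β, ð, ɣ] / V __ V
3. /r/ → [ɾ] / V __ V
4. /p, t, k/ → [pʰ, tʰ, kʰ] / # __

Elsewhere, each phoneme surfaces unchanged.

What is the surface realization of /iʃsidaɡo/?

[iʃsiðaɣo]

/i/ — not in any rule's target class → [i].
/ʃ/ (between /i/ and /s/) is in the target of rule 1 but the environment (between two vowels) is not met → [ʃ].
/s/ (between /ʃ/ and /i/): rule 1 targets it, but not between two vowels → unchanged [s].
/i/ (between /s/ and /d/): no rule targets it → [i].
/d/ meets the environment for rule 2 (between two vowels) → [ð].
/a/ — not in any rule's target class → [a].
/ɡ/ meets the environment for rule 2 (between two vowels) → [ɣ].
/o/ (word-final) is unaffected → [o].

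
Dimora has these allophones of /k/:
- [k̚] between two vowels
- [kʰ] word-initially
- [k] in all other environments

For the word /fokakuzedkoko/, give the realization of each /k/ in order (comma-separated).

Occurrence 1 (position 3): between two vowels → [k̚].
Occurrence 2 (position 5): between two vowels → [k̚].
Occurrence 3 (position 10): no conditioning environment matches → elsewhere allophone [k].
Occurrence 4 (position 12): between two vowels → [k̚].

[k̚], [k̚], [k], [k̚]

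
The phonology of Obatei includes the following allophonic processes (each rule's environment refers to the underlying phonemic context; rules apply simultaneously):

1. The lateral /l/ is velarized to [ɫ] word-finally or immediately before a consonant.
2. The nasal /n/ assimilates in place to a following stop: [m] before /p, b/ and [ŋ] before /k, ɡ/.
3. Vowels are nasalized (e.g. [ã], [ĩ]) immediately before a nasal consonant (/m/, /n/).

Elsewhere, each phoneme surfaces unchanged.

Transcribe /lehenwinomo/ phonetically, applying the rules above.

/l/ (word-initial) fails the environment for rule 1, so it stays [l].
/e/ (between /l/ and /h/) fails the environment for rule 3, so it stays [e].
Rule 3 applies to /e/ (between /h/ and /n/: before a nasal consonant) → [ẽ].
/n/ — between /e/ and /w/; rule 2 does not apply here → [n].
Rule 3 applies to /i/ (between /w/ and /n/: before a nasal consonant) → [ĩ].
/n/ (between /i/ and /o/) fails the environment for rule 2, so it stays [n].
/o/ meets the environment for rule 3 (before a nasal consonant) → [õ].
/o/ (word-final): rule 3 targets it, but not before a nasal consonant → unchanged [o].

[lehẽnwĩnõmo]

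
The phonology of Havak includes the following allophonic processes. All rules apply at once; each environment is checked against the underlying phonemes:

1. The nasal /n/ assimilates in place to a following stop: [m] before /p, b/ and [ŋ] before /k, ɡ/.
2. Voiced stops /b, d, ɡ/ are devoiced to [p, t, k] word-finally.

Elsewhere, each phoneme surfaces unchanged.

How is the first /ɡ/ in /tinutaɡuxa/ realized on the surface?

/ɡ/ (between /a/ and /u/) fails the environment for rule 2, so it stays [ɡ].

[ɡ]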